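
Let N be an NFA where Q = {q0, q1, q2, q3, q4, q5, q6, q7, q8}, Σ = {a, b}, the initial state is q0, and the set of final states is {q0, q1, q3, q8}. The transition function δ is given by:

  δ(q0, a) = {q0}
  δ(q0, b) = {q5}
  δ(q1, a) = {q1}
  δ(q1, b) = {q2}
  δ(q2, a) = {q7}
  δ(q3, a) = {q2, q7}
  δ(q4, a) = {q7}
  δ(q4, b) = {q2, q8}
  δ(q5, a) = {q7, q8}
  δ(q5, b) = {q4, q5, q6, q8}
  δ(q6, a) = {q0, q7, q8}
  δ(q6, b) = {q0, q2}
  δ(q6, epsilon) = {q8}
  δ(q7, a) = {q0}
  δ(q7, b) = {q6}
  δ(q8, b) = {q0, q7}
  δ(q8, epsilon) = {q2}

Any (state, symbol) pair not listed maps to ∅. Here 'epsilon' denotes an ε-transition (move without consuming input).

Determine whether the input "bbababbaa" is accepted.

Yes

Start in {q0}.
Read 'b': q0→{q5}; now {q5}.
Read 'b': q5→{q4, q5, q6, q8}; union {q4, q5, q6, q8}; ε-closure = {q2, q4, q5, q6, q8}.
Read 'a': q2→{q7}, q4→{q7}, q5→{q7, q8}, q6→{q0, q7, q8}, q8→∅; union {q0, q7, q8}; ε-closure = {q0, q2, q7, q8}.
Read 'b': q0→{q5}, q2→∅, q7→{q6}, q8→{q0, q7}; union {q0, q5, q6, q7}; ε-closure = {q0, q2, q5, q6, q7, q8}.
Read 'a': q0→{q0}, q2→{q7}, q5→{q7, q8}, q6→{q0, q7, q8}, q7→{q0}, q8→∅; union {q0, q7, q8}; ε-closure = {q0, q2, q7, q8}.
Read 'b': q0→{q5}, q2→∅, q7→{q6}, q8→{q0, q7}; union {q0, q5, q6, q7}; ε-closure = {q0, q2, q5, q6, q7, q8}.
Read 'b': q0→{q5}, q2→∅, q5→{q4, q5, q6, q8}, q6→{q0, q2}, q7→{q6}, q8→{q0, q7}; now {q0, q2, q4, q5, q6, q7, q8}.
Read 'a': q0→{q0}, q2→{q7}, q4→{q7}, q5→{q7, q8}, q6→{q0, q7, q8}, q7→{q0}, q8→∅; union {q0, q7, q8}; ε-closure = {q0, q2, q7, q8}.
Read 'a': q0→{q0}, q2→{q7}, q7→{q0}, q8→∅; now {q0, q7}.
The final set {q0, q7} contains the accepting state q0.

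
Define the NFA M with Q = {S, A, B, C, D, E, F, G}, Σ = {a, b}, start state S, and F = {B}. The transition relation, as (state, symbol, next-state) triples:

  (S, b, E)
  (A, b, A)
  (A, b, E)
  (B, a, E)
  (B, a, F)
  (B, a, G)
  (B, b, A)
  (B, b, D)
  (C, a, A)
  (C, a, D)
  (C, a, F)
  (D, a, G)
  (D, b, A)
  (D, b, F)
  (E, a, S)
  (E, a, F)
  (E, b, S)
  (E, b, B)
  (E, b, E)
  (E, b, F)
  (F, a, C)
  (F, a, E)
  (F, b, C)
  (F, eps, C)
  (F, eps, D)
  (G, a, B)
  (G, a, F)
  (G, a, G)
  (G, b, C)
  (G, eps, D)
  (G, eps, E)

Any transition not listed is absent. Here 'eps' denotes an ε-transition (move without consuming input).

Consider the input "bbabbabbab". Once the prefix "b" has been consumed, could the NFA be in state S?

Start in {S}.
Read 'b': S→{E}; now {E}.
State S is not in {E}.

No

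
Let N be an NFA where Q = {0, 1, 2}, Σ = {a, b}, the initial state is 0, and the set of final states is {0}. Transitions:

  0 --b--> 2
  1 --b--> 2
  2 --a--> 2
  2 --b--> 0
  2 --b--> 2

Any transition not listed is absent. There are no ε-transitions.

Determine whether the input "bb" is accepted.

Start in {0}.
Read 'b': {0} → {2}.
Read 'b': {2} → {0, 2}.
The final set {0, 2} contains the accepting state 0.

Yes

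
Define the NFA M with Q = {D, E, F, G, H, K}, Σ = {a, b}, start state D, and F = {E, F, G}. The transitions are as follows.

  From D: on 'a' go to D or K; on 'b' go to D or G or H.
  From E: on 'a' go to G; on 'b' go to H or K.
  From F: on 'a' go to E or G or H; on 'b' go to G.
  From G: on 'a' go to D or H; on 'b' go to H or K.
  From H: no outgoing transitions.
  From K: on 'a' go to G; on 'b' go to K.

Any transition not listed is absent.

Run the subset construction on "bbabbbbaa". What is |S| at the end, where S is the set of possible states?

4

Start in {D}.
Read 'b': {D} → {D, G, H}.
Read 'b': {D, G, H} → {D, G, H, K}.
Read 'a': {D, G, H, K} → {D, G, H, K}.
Read 'b': {D, G, H, K} → {D, G, H, K}.
Read 'b': {D, G, H, K} → {D, G, H, K}.
Read 'b': {D, G, H, K} → {D, G, H, K}.
Read 'b': {D, G, H, K} → {D, G, H, K}.
Read 'a': {D, G, H, K} → {D, G, H, K}.
Read 'a': {D, G, H, K} → {D, G, H, K}.
That set has 4 states.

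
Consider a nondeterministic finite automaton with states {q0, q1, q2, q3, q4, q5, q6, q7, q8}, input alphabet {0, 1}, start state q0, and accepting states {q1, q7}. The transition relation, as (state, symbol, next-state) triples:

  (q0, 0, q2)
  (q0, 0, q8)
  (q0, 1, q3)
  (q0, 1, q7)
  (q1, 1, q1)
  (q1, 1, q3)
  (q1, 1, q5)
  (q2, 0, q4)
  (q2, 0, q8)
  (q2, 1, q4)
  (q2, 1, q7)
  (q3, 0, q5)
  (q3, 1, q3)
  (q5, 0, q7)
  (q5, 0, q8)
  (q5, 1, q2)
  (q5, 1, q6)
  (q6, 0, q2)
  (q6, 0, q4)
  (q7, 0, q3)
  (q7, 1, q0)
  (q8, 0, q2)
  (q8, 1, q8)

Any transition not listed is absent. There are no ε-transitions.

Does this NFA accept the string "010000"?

No

Start in {q0}.
Read '0': q0→{q2, q8}; now {q2, q8}.
Read '1': q2→{q4, q7}, q8→{q8}; now {q4, q7, q8}.
Read '0': q4→∅, q7→{q3}, q8→{q2}; now {q2, q3}.
Read '0': q2→{q4, q8}, q3→{q5}; now {q4, q5, q8}.
Read '0': q4→∅, q5→{q7, q8}, q8→{q2}; now {q2, q7, q8}.
Read '0': q2→{q4, q8}, q7→{q3}, q8→{q2}; now {q2, q3, q4, q8}.
The final set {q2, q3, q4, q8} contains no accepting state.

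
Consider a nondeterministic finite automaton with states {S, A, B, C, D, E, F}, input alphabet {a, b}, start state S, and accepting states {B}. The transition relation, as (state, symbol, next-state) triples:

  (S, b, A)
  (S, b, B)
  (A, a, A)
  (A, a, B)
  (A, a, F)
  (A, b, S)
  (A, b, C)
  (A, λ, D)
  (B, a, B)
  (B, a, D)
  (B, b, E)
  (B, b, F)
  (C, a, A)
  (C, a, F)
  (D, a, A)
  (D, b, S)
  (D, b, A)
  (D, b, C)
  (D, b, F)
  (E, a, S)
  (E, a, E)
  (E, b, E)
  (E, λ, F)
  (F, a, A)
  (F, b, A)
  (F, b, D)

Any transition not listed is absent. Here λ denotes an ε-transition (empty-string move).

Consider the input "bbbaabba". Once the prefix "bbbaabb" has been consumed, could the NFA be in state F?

Yes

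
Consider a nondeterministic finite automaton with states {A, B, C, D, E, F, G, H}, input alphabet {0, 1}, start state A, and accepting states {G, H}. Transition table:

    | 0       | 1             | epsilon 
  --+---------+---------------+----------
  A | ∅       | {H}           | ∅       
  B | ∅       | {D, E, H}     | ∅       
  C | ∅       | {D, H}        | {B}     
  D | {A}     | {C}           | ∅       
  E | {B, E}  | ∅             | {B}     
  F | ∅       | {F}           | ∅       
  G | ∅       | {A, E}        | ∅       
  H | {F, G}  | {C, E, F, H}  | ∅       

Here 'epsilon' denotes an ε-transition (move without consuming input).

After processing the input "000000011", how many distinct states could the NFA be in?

0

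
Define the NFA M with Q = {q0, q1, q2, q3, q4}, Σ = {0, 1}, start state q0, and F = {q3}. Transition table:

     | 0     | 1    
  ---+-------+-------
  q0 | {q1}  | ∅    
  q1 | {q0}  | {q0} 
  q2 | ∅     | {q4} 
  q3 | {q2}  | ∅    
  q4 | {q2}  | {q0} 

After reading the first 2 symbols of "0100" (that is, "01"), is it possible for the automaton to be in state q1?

Start in {q0}.
Read '0': {q0} → {q1}.
Read '1': {q1} → {q0}.
State q1 is not in {q0}.

No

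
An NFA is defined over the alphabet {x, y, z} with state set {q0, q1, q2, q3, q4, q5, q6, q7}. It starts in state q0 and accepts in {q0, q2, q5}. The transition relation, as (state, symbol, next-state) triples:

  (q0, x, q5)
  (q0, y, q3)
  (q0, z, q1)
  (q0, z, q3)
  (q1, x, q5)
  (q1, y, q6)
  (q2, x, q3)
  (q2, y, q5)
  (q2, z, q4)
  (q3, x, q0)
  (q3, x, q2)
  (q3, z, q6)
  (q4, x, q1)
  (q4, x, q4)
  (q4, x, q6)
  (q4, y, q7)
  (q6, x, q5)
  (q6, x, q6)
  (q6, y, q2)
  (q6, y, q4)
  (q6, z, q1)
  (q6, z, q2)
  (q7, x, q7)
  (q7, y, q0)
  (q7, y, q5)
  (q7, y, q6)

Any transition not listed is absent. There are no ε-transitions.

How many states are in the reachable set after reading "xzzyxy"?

0

Start in {q0}.
Read 'x': q0→{q5}; now {q5}.
Read 'z': q5→∅; now ∅.
The set is empty and remains empty for the remaining 4 symbols.
That set has 0 states.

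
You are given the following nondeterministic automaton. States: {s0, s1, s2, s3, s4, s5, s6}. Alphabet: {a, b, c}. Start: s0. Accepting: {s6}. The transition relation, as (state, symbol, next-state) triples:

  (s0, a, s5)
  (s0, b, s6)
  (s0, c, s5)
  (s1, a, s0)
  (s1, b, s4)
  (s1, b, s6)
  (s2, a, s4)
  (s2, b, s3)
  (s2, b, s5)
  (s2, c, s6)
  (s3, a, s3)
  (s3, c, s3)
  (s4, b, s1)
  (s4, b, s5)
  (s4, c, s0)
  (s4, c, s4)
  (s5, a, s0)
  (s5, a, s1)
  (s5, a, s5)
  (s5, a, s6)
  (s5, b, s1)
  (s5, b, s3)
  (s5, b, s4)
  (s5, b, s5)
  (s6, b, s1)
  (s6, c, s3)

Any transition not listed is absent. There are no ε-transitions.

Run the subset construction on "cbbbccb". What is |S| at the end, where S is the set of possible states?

5

Start in {s0}.
Read 'c': s0→{s5}; now {s5}.
Read 'b': s5→{s1, s3, s4, s5}; now {s1, s3, s4, s5}.
Read 'b': s1→{s4, s6}, s3→∅, s4→{s1, s5}, s5→{s1, s3, s4, s5}; now {s1, s3, s4, s5, s6}.
Read 'b': s1→{s4, s6}, s3→∅, s4→{s1, s5}, s5→{s1, s3, s4, s5}, s6→{s1}; now {s1, s3, s4, s5, s6}.
Read 'c': s1→∅, s3→{s3}, s4→{s0, s4}, s5→∅, s6→{s3}; now {s0, s3, s4}.
Read 'c': s0→{s5}, s3→{s3}, s4→{s0, s4}; now {s0, s3, s4, s5}.
Read 'b': s0→{s6}, s3→∅, s4→{s1, s5}, s5→{s1, s3, s4, s5}; now {s1, s3, s4, s5, s6}.
That set has 5 states.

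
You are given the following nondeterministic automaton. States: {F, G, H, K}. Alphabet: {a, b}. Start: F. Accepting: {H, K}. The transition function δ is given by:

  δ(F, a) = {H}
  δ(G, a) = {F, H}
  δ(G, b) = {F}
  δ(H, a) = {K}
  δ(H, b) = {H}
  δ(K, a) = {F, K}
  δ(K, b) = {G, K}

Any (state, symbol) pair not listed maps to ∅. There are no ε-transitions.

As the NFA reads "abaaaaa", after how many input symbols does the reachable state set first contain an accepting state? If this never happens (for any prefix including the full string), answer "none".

Start in {F}.
Read 'a': {F} → {H}.
None of the earlier sets intersect F, but {H} does.

1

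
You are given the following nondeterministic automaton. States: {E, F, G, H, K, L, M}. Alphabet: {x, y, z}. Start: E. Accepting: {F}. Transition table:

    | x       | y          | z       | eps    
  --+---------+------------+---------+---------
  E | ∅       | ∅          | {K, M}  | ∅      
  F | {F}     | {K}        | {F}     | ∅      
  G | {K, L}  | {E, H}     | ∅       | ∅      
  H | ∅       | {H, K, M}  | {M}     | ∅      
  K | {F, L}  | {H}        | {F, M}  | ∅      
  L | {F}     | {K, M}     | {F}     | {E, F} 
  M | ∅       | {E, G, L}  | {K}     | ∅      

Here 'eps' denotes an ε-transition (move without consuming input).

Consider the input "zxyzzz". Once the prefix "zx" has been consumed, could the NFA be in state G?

No

Start in {E}.
Read 'z': {E} → {K, M}.
Read 'x': {K, M} → {E, F, L}.
State G is not in {E, F, L}.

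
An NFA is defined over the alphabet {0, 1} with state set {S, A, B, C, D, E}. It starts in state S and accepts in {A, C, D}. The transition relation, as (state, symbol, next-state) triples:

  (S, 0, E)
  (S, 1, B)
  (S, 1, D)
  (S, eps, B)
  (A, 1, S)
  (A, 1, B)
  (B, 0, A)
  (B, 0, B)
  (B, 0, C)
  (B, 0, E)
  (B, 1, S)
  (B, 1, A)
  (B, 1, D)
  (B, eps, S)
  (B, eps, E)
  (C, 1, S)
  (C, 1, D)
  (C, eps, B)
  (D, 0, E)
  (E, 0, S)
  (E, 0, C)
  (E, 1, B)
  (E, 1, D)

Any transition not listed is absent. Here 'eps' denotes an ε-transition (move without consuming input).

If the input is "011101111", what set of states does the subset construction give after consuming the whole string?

{S, A, B, D, E}

Start: ε-closure({S}) = {S, B, E}.
Read '0': S→{E}, B→{A, B, C, E}, E→{S, C}; now {S, A, B, C, E}.
Read '1': S→{B, D}, A→{S, B}, B→{S, A, D}, C→{S, D}, E→{B, D}; union {S, A, B, D}; ε-closure = {S, A, B, D, E}.
Read '1': S→{B, D}, A→{S, B}, B→{S, A, D}, D→∅, E→{B, D}; union {S, A, B, D}; ε-closure = {S, A, B, D, E}.
Read '1': S→{B, D}, A→{S, B}, B→{S, A, D}, D→∅, E→{B, D}; union {S, A, B, D}; ε-closure = {S, A, B, D, E}.
Read '0': S→{E}, A→∅, B→{A, B, C, E}, D→{E}, E→{S, C}; now {S, A, B, C, E}.
Read '1': S→{B, D}, A→{S, B}, B→{S, A, D}, C→{S, D}, E→{B, D}; union {S, A, B, D}; ε-closure = {S, A, B, D, E}.
Read '1': S→{B, D}, A→{S, B}, B→{S, A, D}, D→∅, E→{B, D}; union {S, A, B, D}; ε-closure = {S, A, B, D, E}.
Read '1': S→{B, D}, A→{S, B}, B→{S, A, D}, D→∅, E→{B, D}; union {S, A, B, D}; ε-closure = {S, A, B, D, E}.
Read '1': S→{B, D}, A→{S, B}, B→{S, A, D}, D→∅, E→{B, D}; union {S, A, B, D}; ε-closure = {S, A, B, D, E}.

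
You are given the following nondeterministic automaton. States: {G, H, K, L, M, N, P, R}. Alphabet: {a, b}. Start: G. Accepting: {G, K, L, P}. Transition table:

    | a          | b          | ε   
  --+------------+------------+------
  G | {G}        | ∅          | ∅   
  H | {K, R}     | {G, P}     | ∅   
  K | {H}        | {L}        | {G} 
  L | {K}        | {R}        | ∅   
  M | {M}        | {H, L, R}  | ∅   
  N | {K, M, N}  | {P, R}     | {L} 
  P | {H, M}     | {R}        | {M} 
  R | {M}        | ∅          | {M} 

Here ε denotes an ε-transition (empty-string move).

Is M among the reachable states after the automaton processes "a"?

Start in {G}.
Read 'a': G→{G}; now {G}.
State M is not in {G}.

No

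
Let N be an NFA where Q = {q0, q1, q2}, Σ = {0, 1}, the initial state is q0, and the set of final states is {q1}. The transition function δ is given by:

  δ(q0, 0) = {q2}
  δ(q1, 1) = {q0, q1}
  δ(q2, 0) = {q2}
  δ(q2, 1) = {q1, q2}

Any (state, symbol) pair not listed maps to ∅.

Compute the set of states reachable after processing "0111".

{q0, q1, q2}

Start in {q0}.
Read '0': {q0} → {q2}.
Read '1': {q2} → {q1, q2}.
Read '1': {q1, q2} → {q0, q1, q2}.
Read '1': {q0, q1, q2} → {q0, q1, q2}.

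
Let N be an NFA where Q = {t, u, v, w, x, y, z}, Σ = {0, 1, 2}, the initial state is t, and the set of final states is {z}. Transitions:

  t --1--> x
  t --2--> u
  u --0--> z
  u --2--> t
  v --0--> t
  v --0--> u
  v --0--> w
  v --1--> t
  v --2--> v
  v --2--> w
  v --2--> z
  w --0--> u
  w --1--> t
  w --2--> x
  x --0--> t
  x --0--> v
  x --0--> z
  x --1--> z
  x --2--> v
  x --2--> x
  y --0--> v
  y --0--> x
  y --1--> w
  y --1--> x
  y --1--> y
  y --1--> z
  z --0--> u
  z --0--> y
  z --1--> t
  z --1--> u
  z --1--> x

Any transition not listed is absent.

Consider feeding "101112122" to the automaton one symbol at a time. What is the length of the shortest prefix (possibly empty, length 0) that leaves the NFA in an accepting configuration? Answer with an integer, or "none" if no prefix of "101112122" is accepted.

Start in {t}.
Read '1': {t} → {x}.
Read '0': {x} → {t, v, z}.
None of the earlier sets intersect F, but {t, v, z} does.

2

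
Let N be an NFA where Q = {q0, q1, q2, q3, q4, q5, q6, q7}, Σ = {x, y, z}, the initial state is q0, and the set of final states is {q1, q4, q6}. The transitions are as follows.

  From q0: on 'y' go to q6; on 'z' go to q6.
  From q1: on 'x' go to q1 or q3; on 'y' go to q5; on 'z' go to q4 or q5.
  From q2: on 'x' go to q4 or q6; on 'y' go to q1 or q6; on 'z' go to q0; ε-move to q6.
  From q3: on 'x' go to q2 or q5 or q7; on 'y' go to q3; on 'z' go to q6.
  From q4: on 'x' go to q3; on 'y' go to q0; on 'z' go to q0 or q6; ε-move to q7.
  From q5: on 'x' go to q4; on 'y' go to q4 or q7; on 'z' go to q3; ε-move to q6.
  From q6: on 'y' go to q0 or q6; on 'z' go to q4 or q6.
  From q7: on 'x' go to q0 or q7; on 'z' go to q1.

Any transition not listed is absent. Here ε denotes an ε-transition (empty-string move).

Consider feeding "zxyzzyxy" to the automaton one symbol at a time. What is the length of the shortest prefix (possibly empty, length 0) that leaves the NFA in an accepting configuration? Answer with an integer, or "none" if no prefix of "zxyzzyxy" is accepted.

Start in {q0}.
Read 'z': {q0} → {q6}.
None of the earlier sets intersect F, but {q6} does.

1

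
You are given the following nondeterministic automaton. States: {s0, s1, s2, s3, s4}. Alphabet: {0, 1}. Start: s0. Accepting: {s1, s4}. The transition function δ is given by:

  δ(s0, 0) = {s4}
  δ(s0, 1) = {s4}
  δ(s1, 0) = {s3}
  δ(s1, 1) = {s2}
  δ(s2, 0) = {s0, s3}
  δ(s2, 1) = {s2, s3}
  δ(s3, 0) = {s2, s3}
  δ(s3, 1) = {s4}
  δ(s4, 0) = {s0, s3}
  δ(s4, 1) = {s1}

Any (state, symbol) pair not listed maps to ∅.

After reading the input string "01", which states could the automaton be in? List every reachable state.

{s1}

Start in {s0}.
Read '0': {s0} → {s4}.
Read '1': {s4} → {s1}.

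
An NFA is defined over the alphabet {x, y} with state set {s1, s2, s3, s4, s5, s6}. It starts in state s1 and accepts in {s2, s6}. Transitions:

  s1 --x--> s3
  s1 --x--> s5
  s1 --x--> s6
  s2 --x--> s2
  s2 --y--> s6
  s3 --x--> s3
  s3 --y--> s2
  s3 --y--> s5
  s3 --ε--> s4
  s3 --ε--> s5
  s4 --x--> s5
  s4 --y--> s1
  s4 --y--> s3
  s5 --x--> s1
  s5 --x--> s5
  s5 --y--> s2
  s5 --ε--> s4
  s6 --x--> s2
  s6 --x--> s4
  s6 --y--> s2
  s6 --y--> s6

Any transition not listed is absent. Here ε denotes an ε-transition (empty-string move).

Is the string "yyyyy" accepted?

Start in {s1}.
Read 'y': {s1} → ∅.
The set is empty and remains empty for the remaining 4 symbols.
The final set ∅ contains no accepting state.

No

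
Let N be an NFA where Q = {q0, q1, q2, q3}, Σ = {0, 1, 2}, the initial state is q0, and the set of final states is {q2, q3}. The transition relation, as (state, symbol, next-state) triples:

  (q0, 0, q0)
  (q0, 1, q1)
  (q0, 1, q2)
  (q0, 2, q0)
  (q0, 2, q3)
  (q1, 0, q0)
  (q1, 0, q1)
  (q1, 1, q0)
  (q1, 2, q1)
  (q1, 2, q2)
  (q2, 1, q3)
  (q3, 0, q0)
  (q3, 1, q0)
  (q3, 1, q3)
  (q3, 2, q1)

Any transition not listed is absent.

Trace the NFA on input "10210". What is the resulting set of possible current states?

Start in {q0}.
Read '1': q0→{q1, q2}; now {q1, q2}.
Read '0': q1→{q0, q1}, q2→∅; now {q0, q1}.
Read '2': q0→{q0, q3}, q1→{q1, q2}; now {q0, q1, q2, q3}.
Read '1': q0→{q1, q2}, q1→{q0}, q2→{q3}, q3→{q0, q3}; now {q0, q1, q2, q3}.
Read '0': q0→{q0}, q1→{q0, q1}, q2→∅, q3→{q0}; now {q0, q1}.

{q0, q1}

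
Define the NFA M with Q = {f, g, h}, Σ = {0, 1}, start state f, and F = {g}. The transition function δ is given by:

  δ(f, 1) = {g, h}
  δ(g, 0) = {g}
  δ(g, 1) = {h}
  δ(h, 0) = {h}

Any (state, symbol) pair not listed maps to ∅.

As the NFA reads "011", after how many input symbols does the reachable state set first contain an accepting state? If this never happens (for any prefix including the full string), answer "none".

none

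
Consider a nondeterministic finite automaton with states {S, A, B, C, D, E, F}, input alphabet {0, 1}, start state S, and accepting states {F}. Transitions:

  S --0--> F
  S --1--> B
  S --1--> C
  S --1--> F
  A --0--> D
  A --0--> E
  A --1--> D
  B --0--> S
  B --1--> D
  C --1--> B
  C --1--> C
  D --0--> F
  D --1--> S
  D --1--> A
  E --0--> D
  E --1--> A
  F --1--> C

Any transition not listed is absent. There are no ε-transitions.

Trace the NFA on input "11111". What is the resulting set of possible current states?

{S, A, B, C, D, F}

Start in {S}.
Read '1': S→{B, C, F}; now {B, C, F}.
Read '1': B→{D}, C→{B, C}, F→{C}; now {B, C, D}.
Read '1': B→{D}, C→{B, C}, D→{S, A}; now {S, A, B, C, D}.
Read '1': S→{B, C, F}, A→{D}, B→{D}, C→{B, C}, D→{S, A}; now {S, A, B, C, D, F}.
Read '1': S→{B, C, F}, A→{D}, B→{D}, C→{B, C}, D→{S, A}, F→{C}; now {S, A, B, C, D, F}.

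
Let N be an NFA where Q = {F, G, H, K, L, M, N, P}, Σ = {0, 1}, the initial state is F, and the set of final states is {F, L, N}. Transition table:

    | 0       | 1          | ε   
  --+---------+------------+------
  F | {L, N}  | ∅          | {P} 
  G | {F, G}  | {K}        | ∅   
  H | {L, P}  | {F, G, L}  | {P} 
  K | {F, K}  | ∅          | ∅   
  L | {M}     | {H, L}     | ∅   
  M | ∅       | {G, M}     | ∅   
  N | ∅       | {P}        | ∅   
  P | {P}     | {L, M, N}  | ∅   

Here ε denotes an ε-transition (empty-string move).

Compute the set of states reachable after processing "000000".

{P}

Start: ε-closure({F}) = {F, P}.
Read '0': F→{L, N}, P→{P}; now {L, N, P}.
Read '0': L→{M}, N→∅, P→{P}; now {M, P}.
Read '0': M→∅, P→{P}; now {P}.
Read '0': P→{P}; now {P}.
Read '0': P→{P}; now {P}.
Read '0': P→{P}; now {P}.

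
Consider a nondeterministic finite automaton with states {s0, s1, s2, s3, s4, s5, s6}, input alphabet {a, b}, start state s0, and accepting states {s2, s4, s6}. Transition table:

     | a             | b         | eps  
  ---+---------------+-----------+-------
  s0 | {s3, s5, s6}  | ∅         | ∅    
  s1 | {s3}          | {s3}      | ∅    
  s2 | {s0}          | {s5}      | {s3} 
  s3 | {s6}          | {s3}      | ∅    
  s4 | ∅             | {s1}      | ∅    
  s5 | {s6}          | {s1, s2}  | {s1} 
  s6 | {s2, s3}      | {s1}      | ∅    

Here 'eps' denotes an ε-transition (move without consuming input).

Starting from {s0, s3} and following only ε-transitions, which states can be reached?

{s0, s3}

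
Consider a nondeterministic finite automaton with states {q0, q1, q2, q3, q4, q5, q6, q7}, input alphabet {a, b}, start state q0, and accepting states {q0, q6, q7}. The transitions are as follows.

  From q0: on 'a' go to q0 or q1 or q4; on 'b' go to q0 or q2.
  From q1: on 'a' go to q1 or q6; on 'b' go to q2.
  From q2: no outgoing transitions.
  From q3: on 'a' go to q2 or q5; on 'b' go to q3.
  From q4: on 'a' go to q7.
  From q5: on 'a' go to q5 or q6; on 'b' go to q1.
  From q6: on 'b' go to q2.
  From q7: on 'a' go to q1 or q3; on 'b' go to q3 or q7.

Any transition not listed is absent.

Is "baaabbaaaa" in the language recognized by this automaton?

Yes

Start in {q0}.
Read 'b': {q0} → {q0, q2}.
Read 'a': {q0, q2} → {q0, q1, q4}.
Read 'a': {q0, q1, q4} → {q0, q1, q4, q6, q7}.
Read 'a': {q0, q1, q4, q6, q7} → {q0, q1, q3, q4, q6, q7}.
Read 'b': {q0, q1, q3, q4, q6, q7} → {q0, q2, q3, q7}.
Read 'b': {q0, q2, q3, q7} → {q0, q2, q3, q7}.
Read 'a': {q0, q2, q3, q7} → {q0, q1, q2, q3, q4, q5}.
Read 'a': {q0, q1, q2, q3, q4, q5} → {q0, q1, q2, q4, q5, q6, q7}.
Read 'a': {q0, q1, q2, q4, q5, q6, q7} → {q0, q1, q3, q4, q5, q6, q7}.
Read 'a': {q0, q1, q3, q4, q5, q6, q7} → {q0, q1, q2, q3, q4, q5, q6, q7}.
The final set {q0, q1, q2, q3, q4, q5, q6, q7} contains the accepting states q0, q6, q7.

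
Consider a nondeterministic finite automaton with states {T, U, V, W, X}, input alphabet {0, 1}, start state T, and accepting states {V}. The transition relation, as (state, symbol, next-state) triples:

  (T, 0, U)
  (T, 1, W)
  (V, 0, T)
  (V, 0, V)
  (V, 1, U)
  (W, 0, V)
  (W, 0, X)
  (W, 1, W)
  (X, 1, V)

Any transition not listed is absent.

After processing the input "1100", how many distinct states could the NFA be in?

2

Start in {T}.
Read '1': {T} → {W}.
Read '1': {W} → {W}.
Read '0': {W} → {V, X}.
Read '0': {V, X} → {T, V}.
That set has 2 states.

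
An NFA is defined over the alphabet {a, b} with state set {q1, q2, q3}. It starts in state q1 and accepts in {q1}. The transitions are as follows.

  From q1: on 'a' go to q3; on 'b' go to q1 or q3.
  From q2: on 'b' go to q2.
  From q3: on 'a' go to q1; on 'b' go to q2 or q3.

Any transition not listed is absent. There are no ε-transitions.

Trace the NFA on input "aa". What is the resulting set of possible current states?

Start in {q1}.
Read 'a': q1→{q3}; now {q3}.
Read 'a': q3→{q1}; now {q1}.

{q1}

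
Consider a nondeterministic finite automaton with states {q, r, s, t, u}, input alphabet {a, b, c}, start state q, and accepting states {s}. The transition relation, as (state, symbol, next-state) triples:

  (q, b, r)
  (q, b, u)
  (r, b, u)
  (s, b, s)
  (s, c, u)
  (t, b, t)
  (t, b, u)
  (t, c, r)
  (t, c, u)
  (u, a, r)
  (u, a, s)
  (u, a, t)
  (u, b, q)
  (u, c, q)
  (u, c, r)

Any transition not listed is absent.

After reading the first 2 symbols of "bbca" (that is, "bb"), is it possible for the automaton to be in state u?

Yes

Start in {q}.
Read 'b': q→{r, u}; now {r, u}.
Read 'b': r→{u}, u→{q}; now {q, u}.
State u is in {q, u}.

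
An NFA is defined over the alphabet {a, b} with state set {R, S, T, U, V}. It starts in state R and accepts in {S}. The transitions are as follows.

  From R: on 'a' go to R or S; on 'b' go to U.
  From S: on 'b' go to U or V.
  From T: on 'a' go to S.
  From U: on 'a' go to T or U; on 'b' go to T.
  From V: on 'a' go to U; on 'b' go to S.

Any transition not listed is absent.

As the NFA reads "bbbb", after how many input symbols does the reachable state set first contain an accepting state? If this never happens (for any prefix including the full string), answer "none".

none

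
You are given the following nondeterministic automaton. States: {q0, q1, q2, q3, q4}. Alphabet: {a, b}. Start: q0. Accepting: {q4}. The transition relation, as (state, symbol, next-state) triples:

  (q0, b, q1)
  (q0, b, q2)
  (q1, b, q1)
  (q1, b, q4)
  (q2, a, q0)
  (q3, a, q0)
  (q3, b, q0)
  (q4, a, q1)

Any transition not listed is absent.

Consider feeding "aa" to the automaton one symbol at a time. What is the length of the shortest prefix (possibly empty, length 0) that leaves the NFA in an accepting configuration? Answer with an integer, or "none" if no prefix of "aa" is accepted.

Start in {q0}.
Read 'a': {q0} → ∅.
The set is empty and remains empty for the remaining 1 symbol.
No reachable set along the way intersects F.

none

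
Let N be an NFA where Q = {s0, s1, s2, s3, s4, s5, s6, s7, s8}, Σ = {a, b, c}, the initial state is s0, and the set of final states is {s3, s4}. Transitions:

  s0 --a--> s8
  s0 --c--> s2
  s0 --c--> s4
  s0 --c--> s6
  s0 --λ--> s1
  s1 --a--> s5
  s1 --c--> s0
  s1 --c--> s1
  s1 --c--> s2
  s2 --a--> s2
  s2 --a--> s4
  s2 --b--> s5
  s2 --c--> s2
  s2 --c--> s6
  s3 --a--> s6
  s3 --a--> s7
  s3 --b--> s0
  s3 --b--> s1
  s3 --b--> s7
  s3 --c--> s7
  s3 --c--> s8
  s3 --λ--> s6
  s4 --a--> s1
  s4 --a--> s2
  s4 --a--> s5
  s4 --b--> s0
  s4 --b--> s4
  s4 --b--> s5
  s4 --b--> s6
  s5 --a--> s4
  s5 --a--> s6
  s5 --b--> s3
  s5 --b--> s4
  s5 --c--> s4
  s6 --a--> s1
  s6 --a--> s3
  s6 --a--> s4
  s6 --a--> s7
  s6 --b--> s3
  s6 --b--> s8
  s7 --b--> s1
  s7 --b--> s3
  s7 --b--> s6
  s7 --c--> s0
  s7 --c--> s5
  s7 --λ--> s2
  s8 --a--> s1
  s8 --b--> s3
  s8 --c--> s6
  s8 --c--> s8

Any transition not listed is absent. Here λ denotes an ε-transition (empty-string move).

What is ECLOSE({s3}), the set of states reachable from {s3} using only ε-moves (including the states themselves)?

{s3, s6}

Begin with {s3}.
ε-move s3 → s6; add s6.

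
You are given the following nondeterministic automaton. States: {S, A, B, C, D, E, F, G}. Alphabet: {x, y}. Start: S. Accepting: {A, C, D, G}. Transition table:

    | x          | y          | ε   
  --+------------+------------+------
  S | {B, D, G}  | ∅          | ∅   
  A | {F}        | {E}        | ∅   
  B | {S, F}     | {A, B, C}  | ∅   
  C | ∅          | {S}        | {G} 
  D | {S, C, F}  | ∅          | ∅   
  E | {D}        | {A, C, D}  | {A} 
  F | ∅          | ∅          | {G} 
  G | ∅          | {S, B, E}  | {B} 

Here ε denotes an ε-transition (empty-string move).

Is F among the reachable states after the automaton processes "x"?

No

Start in {S}.
Read 'x': {S} → {B, D, G}.
State F is not in {B, D, G}.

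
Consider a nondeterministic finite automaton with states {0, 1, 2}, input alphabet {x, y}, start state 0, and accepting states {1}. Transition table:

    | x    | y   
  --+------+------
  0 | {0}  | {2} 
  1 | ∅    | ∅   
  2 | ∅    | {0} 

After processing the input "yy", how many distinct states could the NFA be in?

1

Start in {0}.
Read 'y': {0} → {2}.
Read 'y': {2} → {0}.
That set has 1 state.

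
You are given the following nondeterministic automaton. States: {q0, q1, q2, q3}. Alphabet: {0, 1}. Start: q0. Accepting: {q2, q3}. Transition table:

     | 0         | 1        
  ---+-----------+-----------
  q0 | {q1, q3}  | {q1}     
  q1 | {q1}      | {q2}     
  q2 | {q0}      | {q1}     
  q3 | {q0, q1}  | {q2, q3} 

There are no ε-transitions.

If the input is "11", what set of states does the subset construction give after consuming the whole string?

Start in {q0}.
Read '1': {q0} → {q1}.
Read '1': {q1} → {q2}.

{q2}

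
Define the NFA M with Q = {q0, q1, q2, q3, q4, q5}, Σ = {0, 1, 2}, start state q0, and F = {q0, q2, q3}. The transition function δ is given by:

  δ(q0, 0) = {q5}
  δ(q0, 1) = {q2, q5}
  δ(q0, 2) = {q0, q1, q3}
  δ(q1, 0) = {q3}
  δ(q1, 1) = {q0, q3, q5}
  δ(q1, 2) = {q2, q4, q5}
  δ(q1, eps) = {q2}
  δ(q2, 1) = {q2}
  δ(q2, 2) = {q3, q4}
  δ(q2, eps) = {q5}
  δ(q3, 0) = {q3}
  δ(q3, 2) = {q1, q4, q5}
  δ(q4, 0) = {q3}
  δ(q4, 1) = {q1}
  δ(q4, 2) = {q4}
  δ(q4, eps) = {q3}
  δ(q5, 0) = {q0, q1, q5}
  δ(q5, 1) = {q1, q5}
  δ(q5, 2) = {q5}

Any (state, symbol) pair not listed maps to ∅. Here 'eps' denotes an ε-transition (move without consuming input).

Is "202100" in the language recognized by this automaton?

Start in {q0}.
Read '2': q0→{q0, q1, q3}; union {q0, q1, q3}; ε-closure = {q0, q1, q2, q3, q5}.
Read '0': q0→{q5}, q1→{q3}, q2→∅, q3→{q3}, q5→{q0, q1, q5}; union {q0, q1, q3, q5}; ε-closure = {q0, q1, q2, q3, q5}.
Read '2': q0→{q0, q1, q3}, q1→{q2, q4, q5}, q2→{q3, q4}, q3→{q1, q4, q5}, q5→{q5}; now {q0, q1, q2, q3, q4, q5}.
Read '1': q0→{q2, q5}, q1→{q0, q3, q5}, q2→{q2}, q3→∅, q4→{q1}, q5→{q1, q5}; now {q0, q1, q2, q3, q5}.
Read '0': q0→{q5}, q1→{q3}, q2→∅, q3→{q3}, q5→{q0, q1, q5}; union {q0, q1, q3, q5}; ε-closure = {q0, q1, q2, q3, q5}.
Read '0': q0→{q5}, q1→{q3}, q2→∅, q3→{q3}, q5→{q0, q1, q5}; union {q0, q1, q3, q5}; ε-closure = {q0, q1, q2, q3, q5}.
The final set {q0, q1, q2, q3, q5} contains the accepting states q0, q2, q3.

Yes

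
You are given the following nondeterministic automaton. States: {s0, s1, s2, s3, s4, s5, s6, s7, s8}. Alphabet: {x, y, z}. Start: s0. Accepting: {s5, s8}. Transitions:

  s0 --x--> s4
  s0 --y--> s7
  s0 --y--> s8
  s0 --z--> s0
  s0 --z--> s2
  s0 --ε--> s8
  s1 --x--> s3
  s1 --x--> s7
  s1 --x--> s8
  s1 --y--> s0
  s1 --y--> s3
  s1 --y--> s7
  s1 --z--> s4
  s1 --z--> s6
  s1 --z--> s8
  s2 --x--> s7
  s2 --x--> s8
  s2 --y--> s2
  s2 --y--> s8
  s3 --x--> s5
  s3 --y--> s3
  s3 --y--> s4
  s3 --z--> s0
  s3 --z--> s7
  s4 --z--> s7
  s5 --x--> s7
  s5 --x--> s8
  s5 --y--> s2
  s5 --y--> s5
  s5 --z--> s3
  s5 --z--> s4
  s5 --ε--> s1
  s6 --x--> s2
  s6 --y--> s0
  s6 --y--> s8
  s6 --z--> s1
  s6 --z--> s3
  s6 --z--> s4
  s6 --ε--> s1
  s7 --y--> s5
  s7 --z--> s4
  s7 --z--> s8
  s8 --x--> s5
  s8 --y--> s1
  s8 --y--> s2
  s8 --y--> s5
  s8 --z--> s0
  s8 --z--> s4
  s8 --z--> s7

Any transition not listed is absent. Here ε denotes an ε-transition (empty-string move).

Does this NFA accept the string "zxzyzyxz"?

Yes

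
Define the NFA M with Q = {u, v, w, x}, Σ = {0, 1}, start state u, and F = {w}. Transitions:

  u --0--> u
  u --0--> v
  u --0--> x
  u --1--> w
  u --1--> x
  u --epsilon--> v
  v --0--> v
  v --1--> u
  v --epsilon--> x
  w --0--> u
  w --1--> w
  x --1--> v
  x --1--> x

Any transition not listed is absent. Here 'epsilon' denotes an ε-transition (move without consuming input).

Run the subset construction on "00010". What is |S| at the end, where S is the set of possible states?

Start: ε-closure({u}) = {u, v, x}.
Read '0': {u, v, x} → {u, v, x}.
Read '0': {u, v, x} → {u, v, x}.
Read '0': {u, v, x} → {u, v, x}.
Read '1': {u, v, x} → {u, v, w, x}.
Read '0': {u, v, w, x} → {u, v, x}.
That set has 3 states.

3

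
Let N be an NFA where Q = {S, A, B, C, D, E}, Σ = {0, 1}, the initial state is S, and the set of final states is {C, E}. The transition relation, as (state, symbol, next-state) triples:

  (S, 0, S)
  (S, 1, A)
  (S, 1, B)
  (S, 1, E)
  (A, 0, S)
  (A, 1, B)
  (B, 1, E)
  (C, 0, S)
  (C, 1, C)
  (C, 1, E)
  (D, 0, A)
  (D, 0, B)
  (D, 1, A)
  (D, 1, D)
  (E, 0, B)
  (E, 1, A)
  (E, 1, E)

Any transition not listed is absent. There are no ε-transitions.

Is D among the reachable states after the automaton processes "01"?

Start in {S}.
Read '0': S→{S}; now {S}.
Read '1': S→{A, B, E}; now {A, B, E}.
State D is not in {A, B, E}.

No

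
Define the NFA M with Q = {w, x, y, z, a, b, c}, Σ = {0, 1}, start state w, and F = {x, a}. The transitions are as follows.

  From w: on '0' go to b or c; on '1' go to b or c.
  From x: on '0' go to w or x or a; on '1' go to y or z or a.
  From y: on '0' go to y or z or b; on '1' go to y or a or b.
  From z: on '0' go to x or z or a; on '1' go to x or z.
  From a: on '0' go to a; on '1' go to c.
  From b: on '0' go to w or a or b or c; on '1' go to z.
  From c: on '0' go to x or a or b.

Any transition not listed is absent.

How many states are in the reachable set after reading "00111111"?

6

Start in {w}.
Read '0': {w} → {b, c}.
Read '0': {b, c} → {w, x, a, b, c}.
Read '1': {w, x, a, b, c} → {y, z, a, b, c}.
Read '1': {y, z, a, b, c} → {x, y, z, a, b, c}.
Read '1': {x, y, z, a, b, c} → {x, y, z, a, b, c}.
Read '1': {x, y, z, a, b, c} → {x, y, z, a, b, c}.
Read '1': {x, y, z, a, b, c} → {x, y, z, a, b, c}.
Read '1': {x, y, z, a, b, c} → {x, y, z, a, b, c}.
That set has 6 states.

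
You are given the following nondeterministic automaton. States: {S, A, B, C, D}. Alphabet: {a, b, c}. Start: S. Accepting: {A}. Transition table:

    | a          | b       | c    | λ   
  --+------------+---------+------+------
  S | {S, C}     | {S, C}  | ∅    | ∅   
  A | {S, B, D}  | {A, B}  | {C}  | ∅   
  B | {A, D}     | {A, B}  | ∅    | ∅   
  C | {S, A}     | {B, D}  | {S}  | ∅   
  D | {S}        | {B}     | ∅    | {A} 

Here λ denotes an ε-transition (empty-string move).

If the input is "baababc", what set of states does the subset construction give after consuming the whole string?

{S, C}

Start in {S}.
Read 'b': S→{S, C}; now {S, C}.
Read 'a': S→{S, C}, C→{S, A}; now {S, A, C}.
Read 'a': S→{S, C}, A→{S, B, D}, C→{S, A}; now {S, A, B, C, D}.
Read 'b': S→{S, C}, A→{A, B}, B→{A, B}, C→{B, D}, D→{B}; now {S, A, B, C, D}.
Read 'a': S→{S, C}, A→{S, B, D}, B→{A, D}, C→{S, A}, D→{S}; now {S, A, B, C, D}.
Read 'b': S→{S, C}, A→{A, B}, B→{A, B}, C→{B, D}, D→{B}; now {S, A, B, C, D}.
Read 'c': S→∅, A→{C}, B→∅, C→{S}, D→∅; now {S, C}.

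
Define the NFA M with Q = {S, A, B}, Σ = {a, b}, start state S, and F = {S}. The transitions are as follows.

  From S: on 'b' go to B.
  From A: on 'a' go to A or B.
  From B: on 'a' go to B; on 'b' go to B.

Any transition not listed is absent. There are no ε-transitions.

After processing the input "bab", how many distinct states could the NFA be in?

1

Start in {S}.
Read 'b': {S} → {B}.
Read 'a': {B} → {B}.
Read 'b': {B} → {B}.
That set has 1 state.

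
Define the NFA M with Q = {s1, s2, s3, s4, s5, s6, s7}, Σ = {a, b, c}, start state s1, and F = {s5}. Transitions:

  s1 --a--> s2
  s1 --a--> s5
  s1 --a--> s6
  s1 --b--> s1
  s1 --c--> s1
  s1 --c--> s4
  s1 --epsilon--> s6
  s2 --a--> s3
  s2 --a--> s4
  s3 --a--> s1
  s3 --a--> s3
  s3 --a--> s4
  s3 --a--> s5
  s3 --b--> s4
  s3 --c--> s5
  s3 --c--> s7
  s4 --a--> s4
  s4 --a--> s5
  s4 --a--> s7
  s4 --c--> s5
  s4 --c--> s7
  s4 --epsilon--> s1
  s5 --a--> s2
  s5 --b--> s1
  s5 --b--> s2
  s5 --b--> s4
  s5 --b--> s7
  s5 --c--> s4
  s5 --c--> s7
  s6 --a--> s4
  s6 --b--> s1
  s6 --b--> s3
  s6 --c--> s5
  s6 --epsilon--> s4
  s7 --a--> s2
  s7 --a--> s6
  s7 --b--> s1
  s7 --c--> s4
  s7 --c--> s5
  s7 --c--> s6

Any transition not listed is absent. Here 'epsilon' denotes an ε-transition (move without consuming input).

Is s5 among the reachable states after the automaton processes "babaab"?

No

Start: ε-closure({s1}) = {s1, s4, s6}.
Read 'b': {s1, s4, s6} → {s1, s3, s4, s6}.
Read 'a': {s1, s3, s4, s6} → {s1, s2, s3, s4, s5, s6, s7}.
Read 'b': {s1, s2, s3, s4, s5, s6, s7} → {s1, s2, s3, s4, s6, s7}.
Read 'a': {s1, s2, s3, s4, s6, s7} → {s1, s2, s3, s4, s5, s6, s7}.
Read 'a': {s1, s2, s3, s4, s5, s6, s7} → {s1, s2, s3, s4, s5, s6, s7}.
Read 'b': {s1, s2, s3, s4, s5, s6, s7} → {s1, s2, s3, s4, s6, s7}.
State s5 is not in {s1, s2, s3, s4, s6, s7}.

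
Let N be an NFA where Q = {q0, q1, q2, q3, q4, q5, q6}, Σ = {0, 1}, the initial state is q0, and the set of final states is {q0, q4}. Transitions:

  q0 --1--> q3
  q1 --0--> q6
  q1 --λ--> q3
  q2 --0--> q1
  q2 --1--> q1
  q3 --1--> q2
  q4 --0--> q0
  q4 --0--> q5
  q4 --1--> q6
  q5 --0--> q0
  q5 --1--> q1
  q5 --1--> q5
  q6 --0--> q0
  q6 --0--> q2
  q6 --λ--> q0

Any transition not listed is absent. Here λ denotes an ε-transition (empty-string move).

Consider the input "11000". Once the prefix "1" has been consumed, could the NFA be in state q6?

No

Start in {q0}.
Read '1': q0→{q3}; now {q3}.
State q6 is not in {q3}.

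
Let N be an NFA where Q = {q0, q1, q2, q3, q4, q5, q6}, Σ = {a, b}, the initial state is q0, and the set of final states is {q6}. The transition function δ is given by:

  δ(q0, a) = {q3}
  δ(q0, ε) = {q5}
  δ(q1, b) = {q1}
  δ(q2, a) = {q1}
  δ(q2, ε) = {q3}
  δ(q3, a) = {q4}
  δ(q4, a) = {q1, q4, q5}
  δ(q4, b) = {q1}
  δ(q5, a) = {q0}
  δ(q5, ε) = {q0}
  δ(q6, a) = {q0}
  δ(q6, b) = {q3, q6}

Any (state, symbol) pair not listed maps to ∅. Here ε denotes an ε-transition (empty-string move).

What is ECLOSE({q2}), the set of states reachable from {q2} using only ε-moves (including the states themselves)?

{q2, q3}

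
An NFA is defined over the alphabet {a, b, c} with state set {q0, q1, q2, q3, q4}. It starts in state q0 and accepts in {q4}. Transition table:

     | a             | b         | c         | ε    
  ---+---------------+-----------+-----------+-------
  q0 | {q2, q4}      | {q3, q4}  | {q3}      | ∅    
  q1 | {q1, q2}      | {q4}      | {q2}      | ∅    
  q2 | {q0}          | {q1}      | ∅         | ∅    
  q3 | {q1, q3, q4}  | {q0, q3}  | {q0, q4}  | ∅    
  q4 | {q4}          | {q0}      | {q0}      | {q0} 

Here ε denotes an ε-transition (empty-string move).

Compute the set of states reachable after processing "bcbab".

Start in {q0}.
Read 'b': q0→{q3, q4}; union {q3, q4}; ε-closure = {q0, q3, q4}.
Read 'c': q0→{q3}, q3→{q0, q4}, q4→{q0}; now {q0, q3, q4}.
Read 'b': q0→{q3, q4}, q3→{q0, q3}, q4→{q0}; now {q0, q3, q4}.
Read 'a': q0→{q2, q4}, q3→{q1, q3, q4}, q4→{q4}; union {q1, q2, q3, q4}; ε-closure = {q0, q1, q2, q3, q4}.
Read 'b': q0→{q3, q4}, q1→{q4}, q2→{q1}, q3→{q0, q3}, q4→{q0}; now {q0, q1, q3, q4}.

{q0, q1, q3, q4}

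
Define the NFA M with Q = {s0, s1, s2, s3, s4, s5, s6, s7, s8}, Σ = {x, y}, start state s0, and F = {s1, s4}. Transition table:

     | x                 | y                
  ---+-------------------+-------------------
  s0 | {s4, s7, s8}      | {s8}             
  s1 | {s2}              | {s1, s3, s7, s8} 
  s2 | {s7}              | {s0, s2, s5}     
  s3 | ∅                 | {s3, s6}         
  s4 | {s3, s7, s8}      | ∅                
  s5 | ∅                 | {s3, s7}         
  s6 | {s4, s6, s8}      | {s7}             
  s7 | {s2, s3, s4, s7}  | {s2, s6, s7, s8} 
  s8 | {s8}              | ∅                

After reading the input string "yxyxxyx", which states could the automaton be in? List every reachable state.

∅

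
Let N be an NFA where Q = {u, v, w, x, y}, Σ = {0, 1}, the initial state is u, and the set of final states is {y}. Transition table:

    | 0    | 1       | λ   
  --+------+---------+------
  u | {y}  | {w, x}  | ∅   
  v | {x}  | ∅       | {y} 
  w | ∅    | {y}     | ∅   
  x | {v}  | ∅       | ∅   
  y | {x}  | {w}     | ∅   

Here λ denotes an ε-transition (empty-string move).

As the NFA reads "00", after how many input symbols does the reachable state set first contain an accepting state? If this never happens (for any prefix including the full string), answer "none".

1

Start in {u}.
Read '0': u→{y}; now {y}.
None of the earlier sets intersect F, but {y} does.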